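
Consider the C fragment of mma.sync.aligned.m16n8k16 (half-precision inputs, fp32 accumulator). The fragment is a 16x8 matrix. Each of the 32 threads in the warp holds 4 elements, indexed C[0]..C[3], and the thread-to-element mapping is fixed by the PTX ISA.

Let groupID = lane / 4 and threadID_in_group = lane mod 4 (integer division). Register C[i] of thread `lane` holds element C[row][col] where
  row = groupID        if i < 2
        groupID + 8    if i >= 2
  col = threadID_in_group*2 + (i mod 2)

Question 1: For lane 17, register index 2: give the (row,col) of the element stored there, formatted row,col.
12,2

lane 17: grp=4 (17/4), tig=1 (17%4)
i=2: r=4+8=12, c=1*2+0=2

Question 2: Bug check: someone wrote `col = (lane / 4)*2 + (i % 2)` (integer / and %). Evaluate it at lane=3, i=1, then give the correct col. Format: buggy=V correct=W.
`(lane / 4)*2 + (i % 2)`[3,1]->1
L=3->gid=3>>2=0, tid=3&3=3
[1]->row 0+0=0  col 3·2+1=7
col: 1 vs 7

buggy=1 correct=7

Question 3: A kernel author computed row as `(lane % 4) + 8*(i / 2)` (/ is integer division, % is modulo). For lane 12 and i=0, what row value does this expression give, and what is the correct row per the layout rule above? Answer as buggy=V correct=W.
buggy=0 correct=3

`(lane % 4) + 8*(i / 2)`[12,0]=>0
lane 12: grp=3 (12/4), tig=0 (12%4)
i=0: r=3+0=3, c=0*2+0=0
row: 0 vs 3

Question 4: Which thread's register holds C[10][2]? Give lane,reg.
9,2

r=10→G=2,rhi=1  c=2→T=1,p=0
L=2*4+1=9  i=1*2+0=2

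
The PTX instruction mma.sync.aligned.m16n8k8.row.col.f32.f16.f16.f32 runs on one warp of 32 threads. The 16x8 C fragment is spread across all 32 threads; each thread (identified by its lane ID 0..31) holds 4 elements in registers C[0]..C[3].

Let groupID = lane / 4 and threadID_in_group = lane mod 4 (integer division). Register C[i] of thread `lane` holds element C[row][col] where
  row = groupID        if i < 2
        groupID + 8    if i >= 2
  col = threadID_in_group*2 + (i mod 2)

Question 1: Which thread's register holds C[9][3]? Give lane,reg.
5,3

r=9->g=1,rb=1  c=3->t=1,b0=1
L=1*4+1=5  i=1*2+1=3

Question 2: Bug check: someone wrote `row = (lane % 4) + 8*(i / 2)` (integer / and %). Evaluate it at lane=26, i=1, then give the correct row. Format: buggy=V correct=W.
buggy=2 correct=6

`(lane % 4) + 8*(i / 2)`[26,1]⇒2
lane 26⇒26/4=6, 26 mod 4=2
i=1  r:6+0⇒6  c:2·2+1⇒5
row: 2 vs 6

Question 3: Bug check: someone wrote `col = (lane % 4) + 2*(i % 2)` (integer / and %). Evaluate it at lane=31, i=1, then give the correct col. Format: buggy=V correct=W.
`(lane % 4) + 2*(i % 2)`[31,1]→5
L=31→G=31>>2=7, T=31&3=3
[1]→row 7+0=7  col 3·2+1=7
col: 5 vs 7

buggy=5 correct=7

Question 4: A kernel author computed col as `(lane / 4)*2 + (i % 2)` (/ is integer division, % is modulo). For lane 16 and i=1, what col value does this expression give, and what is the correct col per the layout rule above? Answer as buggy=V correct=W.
buggy=9 correct=1

`(lane / 4)*2 + (i % 2)`[16,1]⇒9
L=16⇒gr=16>>2=4, th=16&3=0
[1]⇒row 4+0=4  col 0·2+1=1
col: 9 vs 1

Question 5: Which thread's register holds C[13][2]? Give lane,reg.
r=13->g=5,rb=1  c=2->t=1,b0=0
L=5*4+1=21  i=1*2+0=2

21,2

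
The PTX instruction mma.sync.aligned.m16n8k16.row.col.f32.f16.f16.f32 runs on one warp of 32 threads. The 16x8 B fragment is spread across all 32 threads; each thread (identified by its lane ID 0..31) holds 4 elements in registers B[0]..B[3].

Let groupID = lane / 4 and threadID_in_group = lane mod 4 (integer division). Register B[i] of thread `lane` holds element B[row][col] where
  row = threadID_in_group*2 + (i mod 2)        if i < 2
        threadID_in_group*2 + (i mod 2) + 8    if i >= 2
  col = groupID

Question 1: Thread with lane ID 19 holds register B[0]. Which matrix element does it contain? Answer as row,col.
lane 19=>19/4=4, 19 mod 4=3
i=0  r:2·3+0+0=>6  c:4

6,4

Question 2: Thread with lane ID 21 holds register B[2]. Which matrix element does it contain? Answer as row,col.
lane 21: G=5 (21/4), T=1 (21%4)
i=2: r=1*2+0+8=10, c=G=5

10,5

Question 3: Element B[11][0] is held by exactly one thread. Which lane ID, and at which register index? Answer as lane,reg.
1,3

c=0⇒gr=0  r=11⇒Rb=1,th=1,odd=1
L=0*4+1=1  i=1*2+1=3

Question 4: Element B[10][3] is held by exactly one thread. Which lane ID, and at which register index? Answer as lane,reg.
13,2

c=3->g=3  r=10->rb=1,t=1,b0=0
L=3*4+1=13  i=1*2+0=2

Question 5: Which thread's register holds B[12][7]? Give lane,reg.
c: 7->gid=7  r: 12->r8=1,tid=2,i&1=0
L=7*4+2=30  i=1*2+0=2

30,2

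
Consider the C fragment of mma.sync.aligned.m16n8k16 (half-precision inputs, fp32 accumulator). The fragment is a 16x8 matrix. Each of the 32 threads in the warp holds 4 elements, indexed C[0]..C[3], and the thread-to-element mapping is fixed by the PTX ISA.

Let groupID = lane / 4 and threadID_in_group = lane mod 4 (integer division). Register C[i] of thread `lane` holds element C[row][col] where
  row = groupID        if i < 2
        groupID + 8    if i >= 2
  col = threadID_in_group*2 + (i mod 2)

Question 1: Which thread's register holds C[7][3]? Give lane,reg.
29,1

r=7->g=7,rb=0  c=3->t=1,b0=1
L=7*4+1=29  i=0*2+1=1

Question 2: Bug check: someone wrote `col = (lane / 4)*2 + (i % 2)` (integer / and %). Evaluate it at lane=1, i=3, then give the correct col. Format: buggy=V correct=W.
buggy=1 correct=3

`(lane / 4)*2 + (i % 2)`[1,3]->1
L=1->g=1>>2=0, t=1&3=1
[3]->row 0+8=8  col 1·2+1=3
col: 1 vs 3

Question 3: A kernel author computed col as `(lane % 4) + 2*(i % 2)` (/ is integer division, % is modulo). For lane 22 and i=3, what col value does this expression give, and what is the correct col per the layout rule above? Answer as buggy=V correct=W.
buggy=4 correct=5

`(lane % 4) + 2*(i % 2)`[22,3]→4
lane 22→22/4=5, 22 mod 4=2
i=3  r:5+8→13  c:2·2+1→5
col: 4 vs 5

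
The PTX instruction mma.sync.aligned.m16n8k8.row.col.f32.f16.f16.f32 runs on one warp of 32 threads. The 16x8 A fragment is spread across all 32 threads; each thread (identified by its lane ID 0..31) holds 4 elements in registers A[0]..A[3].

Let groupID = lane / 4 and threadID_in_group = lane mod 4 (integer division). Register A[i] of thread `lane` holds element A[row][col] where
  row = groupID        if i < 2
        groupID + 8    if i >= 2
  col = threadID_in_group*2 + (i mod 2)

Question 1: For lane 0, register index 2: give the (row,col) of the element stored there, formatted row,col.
L=0→G=0>>2=0, T=0&3=0
[2]→row 0+8=8  col 0·2+0=0

8,0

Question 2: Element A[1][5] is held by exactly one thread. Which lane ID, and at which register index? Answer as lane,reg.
r=1⇒gr=1,Rb=0  c=5⇒th=2,odd=1
L=1*4+2=6  i=0*2+1=1

6,1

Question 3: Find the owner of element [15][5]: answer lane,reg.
30,3

r: 15->gid=7,r8=1  c: 5->tid=2,i&1=1
L=7*4+2=30  i=1*2+1=3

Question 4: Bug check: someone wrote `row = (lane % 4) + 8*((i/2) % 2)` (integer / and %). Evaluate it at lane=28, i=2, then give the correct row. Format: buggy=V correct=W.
`(lane % 4) + 8*((i/2) % 2)`[28,2]->8
lane 28: g=7 (28/4), t=0 (28%4)
i=2: r=7+8=15, c=0*2+0=0
row: 8 vs 15

buggy=8 correct=15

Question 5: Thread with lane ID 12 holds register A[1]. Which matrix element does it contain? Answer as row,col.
3,1

L=12→G=12>>2=3, T=12&3=0
[1]→row 3+0=3  col 0·2+1=1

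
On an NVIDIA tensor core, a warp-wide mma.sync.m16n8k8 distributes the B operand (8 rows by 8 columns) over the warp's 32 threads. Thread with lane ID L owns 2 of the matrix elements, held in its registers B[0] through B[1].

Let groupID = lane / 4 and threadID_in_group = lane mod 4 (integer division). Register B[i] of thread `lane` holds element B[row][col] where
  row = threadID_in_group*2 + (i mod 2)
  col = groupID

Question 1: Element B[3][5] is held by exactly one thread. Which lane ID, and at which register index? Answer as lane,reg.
c: 5->gid=5  r: 3->tid=1,i&1=1
L=5*4+1=21  i=1=1

21,1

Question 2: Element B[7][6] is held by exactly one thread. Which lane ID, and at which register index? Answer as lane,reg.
27,1

c: 6->gid=6  r: 7->tid=3,i&1=1
L=6*4+3=27  i=1=1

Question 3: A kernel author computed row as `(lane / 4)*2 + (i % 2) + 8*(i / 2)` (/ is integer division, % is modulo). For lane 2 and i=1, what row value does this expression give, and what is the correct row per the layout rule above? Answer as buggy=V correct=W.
`(lane / 4)*2 + (i % 2) + 8*(i / 2)`[2,1]->1
lane 2->2/4=0, 2 mod 4=2
i=1  r:2·2+1->5  c:0
row: 1 vs 5

buggy=1 correct=5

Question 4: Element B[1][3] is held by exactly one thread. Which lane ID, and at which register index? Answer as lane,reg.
c:3=>grp=3  r:1=>tig=0,lo=1
L=3*4+0=12  i=1=1

12,1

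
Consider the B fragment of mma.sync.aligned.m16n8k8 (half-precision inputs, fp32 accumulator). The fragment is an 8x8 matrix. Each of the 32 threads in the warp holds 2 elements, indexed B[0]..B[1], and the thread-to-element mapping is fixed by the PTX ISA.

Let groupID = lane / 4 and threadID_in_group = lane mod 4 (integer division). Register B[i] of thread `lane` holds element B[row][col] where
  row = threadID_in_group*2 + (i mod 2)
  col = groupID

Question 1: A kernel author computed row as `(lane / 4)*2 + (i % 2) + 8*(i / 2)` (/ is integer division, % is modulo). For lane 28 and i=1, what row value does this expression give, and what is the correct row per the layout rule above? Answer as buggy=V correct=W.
buggy=15 correct=1

`(lane / 4)*2 + (i % 2) + 8*(i / 2)`[28,1]=>15
lane 28=>28/4=7, 28 mod 4=0
i=1  r:2·0+1=>1  c:7
row: 15 vs 1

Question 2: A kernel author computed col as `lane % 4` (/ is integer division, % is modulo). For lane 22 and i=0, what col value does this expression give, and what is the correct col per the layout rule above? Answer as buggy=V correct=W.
`lane % 4`[22,0]->2
lane 22: gid=5 (22/4), tid=2 (22%4)
i=0: r=2*2+0=4, c=gid=5
col: 2 vs 5

buggy=2 correct=5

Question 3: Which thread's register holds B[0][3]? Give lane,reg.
c: 3->gid=3  r: 0->tid=0,i&1=0
L=3*4+0=12  i=0=0

12,0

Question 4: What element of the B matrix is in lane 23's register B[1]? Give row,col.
7,5

lane 23: g=5 (23/4), t=3 (23%4)
i=1: r=3*2+1=7, c=g=5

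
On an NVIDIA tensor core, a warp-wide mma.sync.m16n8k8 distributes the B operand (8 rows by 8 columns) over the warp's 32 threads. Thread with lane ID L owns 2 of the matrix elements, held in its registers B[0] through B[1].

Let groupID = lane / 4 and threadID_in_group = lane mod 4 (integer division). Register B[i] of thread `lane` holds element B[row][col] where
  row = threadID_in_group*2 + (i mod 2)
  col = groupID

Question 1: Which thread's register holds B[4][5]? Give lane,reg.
22,0

c=5->g=5  r=4->t=2,b0=0
L=5*4+2=22  i=0=0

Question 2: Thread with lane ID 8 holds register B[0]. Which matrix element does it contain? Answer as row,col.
lane 8: g=2 (8/4), t=0 (8%4)
i=0: r=0*2+0=0, c=g=2

0,2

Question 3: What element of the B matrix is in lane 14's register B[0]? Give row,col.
4,3

lane 14: grp=3 (14/4), tig=2 (14%4)
i=0: r=2*2+0=4, c=grp=3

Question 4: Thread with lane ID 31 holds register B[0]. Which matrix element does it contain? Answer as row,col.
31: G=7,T=3
[0] (3*2+0,7) = (6,7)

6,7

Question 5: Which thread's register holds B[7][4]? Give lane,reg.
c=4⇒gr=4  r=7⇒th=3,odd=1
L=4*4+3=19  i=1=1

19,1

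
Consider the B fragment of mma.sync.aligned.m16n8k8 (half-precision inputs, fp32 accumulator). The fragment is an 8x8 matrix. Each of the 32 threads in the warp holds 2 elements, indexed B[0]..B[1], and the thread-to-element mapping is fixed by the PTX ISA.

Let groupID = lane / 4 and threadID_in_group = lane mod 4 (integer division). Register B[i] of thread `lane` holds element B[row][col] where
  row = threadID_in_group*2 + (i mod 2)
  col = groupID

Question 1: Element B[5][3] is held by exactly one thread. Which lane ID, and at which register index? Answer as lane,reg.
14,1

c: 3->gid=3  r: 5->tid=2,i&1=1
L=3*4+2=14  i=1=1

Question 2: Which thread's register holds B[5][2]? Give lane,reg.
c=2->g=2  r=5->t=2,b0=1
L=2*4+2=10  i=1=1

10,1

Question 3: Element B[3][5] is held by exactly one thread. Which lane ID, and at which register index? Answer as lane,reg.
c=5→G=5  r=3→T=1,p=1
L=5*4+1=21  i=1=1

21,1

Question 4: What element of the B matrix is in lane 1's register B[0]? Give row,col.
2,0

1: g=0,t=1
[0] (1*2+0,0) = (2,0)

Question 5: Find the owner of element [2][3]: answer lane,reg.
13,0

c=3→G=3  r=2→T=1,p=0
L=3*4+1=13  i=0=0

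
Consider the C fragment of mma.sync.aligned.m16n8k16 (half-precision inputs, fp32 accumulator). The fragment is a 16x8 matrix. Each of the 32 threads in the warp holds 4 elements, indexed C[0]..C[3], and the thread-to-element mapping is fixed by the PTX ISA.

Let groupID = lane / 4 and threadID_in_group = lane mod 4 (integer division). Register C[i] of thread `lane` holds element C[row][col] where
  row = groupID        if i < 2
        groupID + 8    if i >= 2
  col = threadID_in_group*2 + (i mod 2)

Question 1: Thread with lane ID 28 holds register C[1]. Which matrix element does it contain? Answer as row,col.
lane 28->28/4=7, 28 mod 4=0
i=1  r:7+0->7  c:2·0+1->1

7,1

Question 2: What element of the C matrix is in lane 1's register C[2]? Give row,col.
8,2

L=1->gid=1>>2=0, tid=1&3=1
[2]->row 0+8=8  col 1·2+0=2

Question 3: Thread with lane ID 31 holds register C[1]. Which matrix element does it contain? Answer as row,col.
lane 31: gr=7 (31/4), th=3 (31%4)
i=1: r=7+0=7, c=3*2+1=7

7,7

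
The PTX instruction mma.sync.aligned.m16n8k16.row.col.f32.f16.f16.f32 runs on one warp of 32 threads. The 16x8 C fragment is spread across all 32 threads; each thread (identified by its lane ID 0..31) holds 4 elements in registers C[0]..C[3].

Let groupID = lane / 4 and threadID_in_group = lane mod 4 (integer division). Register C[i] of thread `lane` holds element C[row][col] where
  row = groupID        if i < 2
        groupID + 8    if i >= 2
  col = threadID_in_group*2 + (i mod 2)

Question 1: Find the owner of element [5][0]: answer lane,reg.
20,0

r:5=>grp=5,rB=0  c:0=>tig=0,lo=0
L=5*4+0=20  i=0*2+0=0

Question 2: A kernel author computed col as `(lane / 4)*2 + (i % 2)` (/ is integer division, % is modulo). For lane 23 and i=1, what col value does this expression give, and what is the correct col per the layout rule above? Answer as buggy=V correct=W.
`(lane / 4)*2 + (i % 2)`[23,1]->11
lane 23->23/4=5, 23 mod 4=3
i=1  r:5+0->5  c:2·3+1->7
col: 11 vs 7

buggy=11 correct=7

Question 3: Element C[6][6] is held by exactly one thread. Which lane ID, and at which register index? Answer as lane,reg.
27,0

r=6⇒gr=6,Rb=0  c=6⇒th=3,odd=0
L=6*4+3=27  i=0*2+0=0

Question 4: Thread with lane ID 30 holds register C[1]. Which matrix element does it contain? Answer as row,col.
7,5

30: gr=7,th=2
[1] (7+0,2*2+1) = (7,5)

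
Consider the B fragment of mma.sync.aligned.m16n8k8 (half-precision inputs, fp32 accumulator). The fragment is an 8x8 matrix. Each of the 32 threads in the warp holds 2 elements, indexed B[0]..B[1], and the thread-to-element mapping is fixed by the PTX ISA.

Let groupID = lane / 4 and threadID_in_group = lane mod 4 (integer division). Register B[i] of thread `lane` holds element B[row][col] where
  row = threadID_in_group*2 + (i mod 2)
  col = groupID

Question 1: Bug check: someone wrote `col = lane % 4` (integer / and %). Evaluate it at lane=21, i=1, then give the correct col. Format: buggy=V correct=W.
buggy=1 correct=5

`lane % 4`[21,1]->1
L=21->g=21>>2=5, t=21&3=1
[1]->row 1·2+1=3  col g=5
col: 1 vs 5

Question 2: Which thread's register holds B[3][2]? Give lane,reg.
c=2→G=2  r=3→T=1,p=1
L=2*4+1=9  i=1=1

9,1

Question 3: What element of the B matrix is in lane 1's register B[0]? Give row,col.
lane 1->1/4=0, 1 mod 4=1
i=0  r:2·1+0->2  c:0

2,0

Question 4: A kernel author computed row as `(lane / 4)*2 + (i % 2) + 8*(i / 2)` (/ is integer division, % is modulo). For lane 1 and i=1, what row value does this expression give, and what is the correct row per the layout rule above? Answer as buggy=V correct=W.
buggy=1 correct=3

`(lane / 4)*2 + (i % 2) + 8*(i / 2)`[1,1]→1
L=1→G=1>>2=0, T=1&3=1
[1]→row 1·2+1=3  col G=0
row: 1 vs 3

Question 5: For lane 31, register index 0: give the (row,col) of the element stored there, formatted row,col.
6,7

L=31=>grp=31>>2=7, tig=31&3=3
[0]=>row 3·2+0=6  col grp=7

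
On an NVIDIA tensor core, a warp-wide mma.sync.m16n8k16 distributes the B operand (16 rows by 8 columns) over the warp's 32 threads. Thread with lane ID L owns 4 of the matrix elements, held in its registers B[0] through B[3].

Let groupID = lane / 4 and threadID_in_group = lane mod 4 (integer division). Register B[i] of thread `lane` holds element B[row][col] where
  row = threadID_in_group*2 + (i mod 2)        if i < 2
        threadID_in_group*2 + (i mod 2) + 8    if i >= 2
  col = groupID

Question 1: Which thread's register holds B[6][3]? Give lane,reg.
15,0

c=3→G=3  r=6→rhi=0,T=3,p=0
L=3*4+3=15  i=0*2+0=0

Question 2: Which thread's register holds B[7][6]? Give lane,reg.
27,1

c: 6->gid=6  r: 7->r8=0,tid=3,i&1=1
L=6*4+3=27  i=0*2+1=1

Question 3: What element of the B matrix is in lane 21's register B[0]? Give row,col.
L=21⇒gr=21>>2=5, th=21&3=1
[0]⇒row 1·2+0+0=2  col gr=5

2,5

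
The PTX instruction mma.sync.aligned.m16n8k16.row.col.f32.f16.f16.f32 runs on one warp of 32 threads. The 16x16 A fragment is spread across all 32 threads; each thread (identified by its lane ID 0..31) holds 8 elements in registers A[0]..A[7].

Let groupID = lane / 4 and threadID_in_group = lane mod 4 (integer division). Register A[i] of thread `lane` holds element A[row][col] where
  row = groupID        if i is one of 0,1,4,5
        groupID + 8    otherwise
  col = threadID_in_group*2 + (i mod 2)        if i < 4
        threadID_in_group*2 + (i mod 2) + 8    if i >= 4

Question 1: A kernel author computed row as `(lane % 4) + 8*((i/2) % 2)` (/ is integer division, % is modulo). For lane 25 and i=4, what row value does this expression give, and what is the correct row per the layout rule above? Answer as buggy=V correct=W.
buggy=1 correct=6

`(lane % 4) + 8*((i/2) % 2)`[25,4]→1
lane 25: G=6 (25/4), T=1 (25%4)
i=4: r=6+0=6, c=1*2+0+8=10
row: 1 vs 6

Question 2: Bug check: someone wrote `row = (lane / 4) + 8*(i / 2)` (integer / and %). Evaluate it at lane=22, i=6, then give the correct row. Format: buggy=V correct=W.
buggy=29 correct=13

`(lane / 4) + 8*(i / 2)`[22,6]⇒29
lane 22: gr=5 (22/4), th=2 (22%4)
i=6: r=5+8=13, c=2*2+0+8=12
row: 29 vs 13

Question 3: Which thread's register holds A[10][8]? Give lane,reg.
8,6

r=10->g=2,rb=1  c=8->cb=1,t=0,b0=0
L=2*4+0=8  i=1*4+1*2+0=6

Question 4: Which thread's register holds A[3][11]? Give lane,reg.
r=3->g=3,rb=0  c=11->cb=1,t=1,b0=1
L=3*4+1=13  i=1*4+0*2+1=5

13,5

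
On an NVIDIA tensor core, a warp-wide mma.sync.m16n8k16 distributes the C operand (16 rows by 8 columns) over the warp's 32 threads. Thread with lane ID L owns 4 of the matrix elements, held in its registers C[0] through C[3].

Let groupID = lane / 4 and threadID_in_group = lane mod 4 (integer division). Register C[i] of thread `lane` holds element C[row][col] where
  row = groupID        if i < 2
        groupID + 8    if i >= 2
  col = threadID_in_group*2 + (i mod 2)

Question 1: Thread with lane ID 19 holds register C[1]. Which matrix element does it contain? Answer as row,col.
lane 19->19/4=4, 19 mod 4=3
i=1  r:4+0->4  c:2·3+1->7

4,7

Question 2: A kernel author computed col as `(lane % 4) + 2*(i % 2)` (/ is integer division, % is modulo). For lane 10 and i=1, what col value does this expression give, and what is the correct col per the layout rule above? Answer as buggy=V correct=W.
`(lane % 4) + 2*(i % 2)`[10,1]⇒4
L=10⇒gr=10>>2=2, th=10&3=2
[1]⇒row 2+0=2  col 2·2+1=5
col: 4 vs 5

buggy=4 correct=5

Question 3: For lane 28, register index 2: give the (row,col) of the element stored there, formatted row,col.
lane 28=>28/4=7, 28 mod 4=0
i=2  r:7+8=>15  c:2·0+0=>0

15,0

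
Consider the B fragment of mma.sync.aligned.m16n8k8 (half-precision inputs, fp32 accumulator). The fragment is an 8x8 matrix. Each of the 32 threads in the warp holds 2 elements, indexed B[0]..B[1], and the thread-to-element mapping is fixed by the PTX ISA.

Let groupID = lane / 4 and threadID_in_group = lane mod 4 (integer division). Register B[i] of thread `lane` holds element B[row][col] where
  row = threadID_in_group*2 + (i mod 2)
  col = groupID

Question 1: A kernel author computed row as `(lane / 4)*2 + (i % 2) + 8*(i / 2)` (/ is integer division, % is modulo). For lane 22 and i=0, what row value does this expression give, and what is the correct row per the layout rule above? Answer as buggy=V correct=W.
`(lane / 4)*2 + (i % 2) + 8*(i / 2)`[22,0]->10
lane 22: g=5 (22/4), t=2 (22%4)
i=0: r=2*2+0=4, c=g=5
row: 10 vs 4

buggy=10 correct=4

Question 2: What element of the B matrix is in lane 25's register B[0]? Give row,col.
L=25=>grp=25>>2=6, tig=25&3=1
[0]=>row 1·2+0=2  col grp=6

2,6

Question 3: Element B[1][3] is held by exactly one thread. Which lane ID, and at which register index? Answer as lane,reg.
c:3=>grp=3  r:1=>tig=0,lo=1
L=3*4+0=12  i=1=1

12,1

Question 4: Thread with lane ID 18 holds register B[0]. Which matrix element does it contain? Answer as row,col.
4,4

lane 18->18/4=4, 18 mod 4=2
i=0  r:2·2+0->4  c:4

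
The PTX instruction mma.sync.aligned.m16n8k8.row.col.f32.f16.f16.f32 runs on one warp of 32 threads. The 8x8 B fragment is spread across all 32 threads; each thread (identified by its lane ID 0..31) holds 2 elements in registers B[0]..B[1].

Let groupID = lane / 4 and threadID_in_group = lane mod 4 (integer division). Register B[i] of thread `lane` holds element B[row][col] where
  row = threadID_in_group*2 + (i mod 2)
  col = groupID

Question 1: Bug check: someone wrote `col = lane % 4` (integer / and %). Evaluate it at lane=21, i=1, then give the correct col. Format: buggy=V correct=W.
buggy=1 correct=5

`lane % 4`[21,1]→1
L=21→G=21>>2=5, T=21&3=1
[1]→row 1·2+1=3  col G=5
col: 1 vs 5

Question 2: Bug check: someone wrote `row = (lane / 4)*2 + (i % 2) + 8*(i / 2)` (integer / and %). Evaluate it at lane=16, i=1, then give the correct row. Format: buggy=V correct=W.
`(lane / 4)*2 + (i % 2) + 8*(i / 2)`[16,1]→9
lane 16: G=4 (16/4), T=0 (16%4)
i=1: r=0*2+1=1, c=G=4
row: 9 vs 1

buggy=9 correct=1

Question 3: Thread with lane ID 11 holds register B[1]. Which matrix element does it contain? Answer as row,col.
7,2

L=11->g=11>>2=2, t=11&3=3
[1]->row 3·2+1=7  col g=2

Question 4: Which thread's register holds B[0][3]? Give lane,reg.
c:3=>grp=3  r:0=>tig=0,lo=0
L=3*4+0=12  i=0=0

12,0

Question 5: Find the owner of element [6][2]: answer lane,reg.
11,0

c: 2->gid=2  r: 6->tid=3,i&1=0
L=2*4+3=11  i=0=0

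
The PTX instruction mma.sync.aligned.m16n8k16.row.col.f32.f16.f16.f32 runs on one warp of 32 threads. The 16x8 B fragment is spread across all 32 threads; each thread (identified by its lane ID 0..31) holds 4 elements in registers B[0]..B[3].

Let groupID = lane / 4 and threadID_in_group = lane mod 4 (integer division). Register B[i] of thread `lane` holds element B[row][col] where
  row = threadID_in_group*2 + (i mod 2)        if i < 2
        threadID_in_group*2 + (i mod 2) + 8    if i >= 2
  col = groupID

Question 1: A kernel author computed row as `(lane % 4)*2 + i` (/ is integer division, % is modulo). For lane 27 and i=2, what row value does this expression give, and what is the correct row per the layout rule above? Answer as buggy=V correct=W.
`(lane % 4)*2 + i`[27,2]→8
27: G=6,T=3
[2] (3*2+0+8,6) = (14,6)
row: 8 vs 14

buggy=8 correct=14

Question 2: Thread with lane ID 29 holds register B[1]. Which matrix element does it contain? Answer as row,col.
lane 29: grp=7 (29/4), tig=1 (29%4)
i=1: r=1*2+1+0=3, c=grp=7

3,7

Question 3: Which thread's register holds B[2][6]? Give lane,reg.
c: 6->gid=6  r: 2->r8=0,tid=1,i&1=0
L=6*4+1=25  i=0*2+0=0

25,0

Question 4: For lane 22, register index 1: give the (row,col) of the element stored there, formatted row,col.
5,5

L=22→G=22>>2=5, T=22&3=2
[1]→row 2·2+1+0=5  col G=5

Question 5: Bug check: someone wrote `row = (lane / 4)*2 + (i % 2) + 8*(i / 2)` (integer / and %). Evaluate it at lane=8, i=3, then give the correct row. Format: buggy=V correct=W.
`(lane / 4)*2 + (i % 2) + 8*(i / 2)`[8,3]->13
lane 8->8/4=2, 8 mod 4=0
i=3  r:2·0+1+8->9  c:2
row: 13 vs 9

buggy=13 correct=9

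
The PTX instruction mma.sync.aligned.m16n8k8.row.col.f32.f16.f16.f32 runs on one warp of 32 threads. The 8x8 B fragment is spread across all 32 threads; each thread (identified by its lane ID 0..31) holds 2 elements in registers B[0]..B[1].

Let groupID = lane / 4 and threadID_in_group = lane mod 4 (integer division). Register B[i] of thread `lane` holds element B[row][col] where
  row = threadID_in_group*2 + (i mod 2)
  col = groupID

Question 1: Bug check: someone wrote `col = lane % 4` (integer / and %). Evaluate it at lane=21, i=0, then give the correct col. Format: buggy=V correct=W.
`lane % 4`[21,0]⇒1
21: gr=5,th=1
[0] (1*2+0,5) = (2,5)
col: 1 vs 5

buggy=1 correct=5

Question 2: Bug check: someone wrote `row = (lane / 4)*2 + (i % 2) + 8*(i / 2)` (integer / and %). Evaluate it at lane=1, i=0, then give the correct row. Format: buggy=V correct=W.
buggy=0 correct=2

`(lane / 4)*2 + (i % 2) + 8*(i / 2)`[1,0]=>0
lane 1=>1/4=0, 1 mod 4=1
i=0  r:2·1+0=>2  c:0
row: 0 vs 2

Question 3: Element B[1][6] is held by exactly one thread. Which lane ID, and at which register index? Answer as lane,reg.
c=6->g=6  r=1->t=0,b0=1
L=6*4+0=24  i=1=1

24,1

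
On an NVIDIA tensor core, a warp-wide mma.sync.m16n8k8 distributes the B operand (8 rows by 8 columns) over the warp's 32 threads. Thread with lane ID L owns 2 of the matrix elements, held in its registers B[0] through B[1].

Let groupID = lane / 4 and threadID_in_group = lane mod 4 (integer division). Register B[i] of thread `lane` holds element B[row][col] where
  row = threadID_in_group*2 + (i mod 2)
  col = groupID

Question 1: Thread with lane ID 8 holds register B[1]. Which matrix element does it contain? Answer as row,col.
1,2

8: G=2,T=0
[1] (0*2+1,2) = (1,2)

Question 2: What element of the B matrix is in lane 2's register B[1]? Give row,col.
5,0

lane 2: gr=0 (2/4), th=2 (2%4)
i=1: r=2*2+1=5, c=gr=0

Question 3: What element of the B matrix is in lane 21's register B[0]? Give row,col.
2,5

L=21->gid=21>>2=5, tid=21&3=1
[0]->row 1·2+0=2  col gid=5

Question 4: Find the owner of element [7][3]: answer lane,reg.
15,1

c=3⇒gr=3  r=7⇒th=3,odd=1
L=3*4+3=15  i=1=1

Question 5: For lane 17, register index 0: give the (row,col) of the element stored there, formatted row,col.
lane 17→17/4=4, 17 mod 4=1
i=0  r:2·1+0→2  c:4

2,4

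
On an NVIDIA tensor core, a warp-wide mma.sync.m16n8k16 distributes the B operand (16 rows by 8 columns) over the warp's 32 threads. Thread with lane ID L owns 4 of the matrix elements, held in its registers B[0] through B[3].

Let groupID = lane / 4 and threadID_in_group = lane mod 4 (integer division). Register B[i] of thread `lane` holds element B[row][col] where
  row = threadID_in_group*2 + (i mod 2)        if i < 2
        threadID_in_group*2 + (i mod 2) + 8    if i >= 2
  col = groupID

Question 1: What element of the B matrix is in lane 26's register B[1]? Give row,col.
5,6

lane 26=>26/4=6, 26 mod 4=2
i=1  r:2·2+1+0=>5  c:6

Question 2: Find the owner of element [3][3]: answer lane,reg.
c:3=>grp=3  r:3=>rB=0,tig=1,lo=1
L=3*4+1=13  i=0*2+1=1

13,1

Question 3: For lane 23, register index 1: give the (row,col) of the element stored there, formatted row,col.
7,5

lane 23: gr=5 (23/4), th=3 (23%4)
i=1: r=3*2+1+0=7, c=gr=5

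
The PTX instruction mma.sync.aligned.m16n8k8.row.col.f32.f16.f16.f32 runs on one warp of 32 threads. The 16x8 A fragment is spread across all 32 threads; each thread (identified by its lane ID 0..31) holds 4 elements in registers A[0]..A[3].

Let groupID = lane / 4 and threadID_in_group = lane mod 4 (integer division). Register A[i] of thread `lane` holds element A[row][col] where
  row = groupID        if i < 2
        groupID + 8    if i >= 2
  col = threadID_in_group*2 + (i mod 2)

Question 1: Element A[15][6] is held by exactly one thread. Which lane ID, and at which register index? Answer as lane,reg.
r:15=>grp=7,rB=1  c:6=>tig=3,lo=0
L=7*4+3=31  i=1*2+0=2

31,2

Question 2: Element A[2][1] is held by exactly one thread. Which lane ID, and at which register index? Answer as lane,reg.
8,1

r:2=>grp=2,rB=0  c:1=>tig=0,lo=1
L=2*4+0=8  i=0*2+1=1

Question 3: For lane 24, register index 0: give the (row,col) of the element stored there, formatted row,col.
lane 24: grp=6 (24/4), tig=0 (24%4)
i=0: r=6+0=6, c=0*2+0=0

6,0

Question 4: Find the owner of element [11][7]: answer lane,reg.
r: 11->gid=3,r8=1  c: 7->tid=3,i&1=1
L=3*4+3=15  i=1*2+1=3

15,3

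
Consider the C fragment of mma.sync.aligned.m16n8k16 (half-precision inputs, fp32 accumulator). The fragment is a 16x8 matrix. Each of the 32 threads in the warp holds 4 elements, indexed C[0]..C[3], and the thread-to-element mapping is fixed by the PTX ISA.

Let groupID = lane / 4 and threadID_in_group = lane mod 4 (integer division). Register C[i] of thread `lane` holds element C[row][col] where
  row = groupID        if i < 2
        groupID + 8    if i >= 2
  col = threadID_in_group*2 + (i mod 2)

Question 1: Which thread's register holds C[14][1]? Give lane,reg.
24,3

r=14⇒gr=6,Rb=1  c=1⇒th=0,odd=1
L=6*4+0=24  i=1*2+1=3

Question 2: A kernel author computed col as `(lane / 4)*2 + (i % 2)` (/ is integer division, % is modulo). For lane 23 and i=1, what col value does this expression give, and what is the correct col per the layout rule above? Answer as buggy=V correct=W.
buggy=11 correct=7

`(lane / 4)*2 + (i % 2)`[23,1]=>11
L=23=>grp=23>>2=5, tig=23&3=3
[1]=>row 5+0=5  col 3·2+1=7
col: 11 vs 7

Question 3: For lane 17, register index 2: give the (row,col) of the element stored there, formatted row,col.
12,2

lane 17->17/4=4, 17 mod 4=1
i=2  r:4+8->12  c:2·1+0->2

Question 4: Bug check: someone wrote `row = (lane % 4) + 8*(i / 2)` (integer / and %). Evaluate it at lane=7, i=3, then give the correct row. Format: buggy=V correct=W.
buggy=11 correct=9

`(lane % 4) + 8*(i / 2)`[7,3]⇒11
L=7⇒gr=7>>2=1, th=7&3=3
[3]⇒row 1+8=9  col 3·2+1=7
row: 11 vs 9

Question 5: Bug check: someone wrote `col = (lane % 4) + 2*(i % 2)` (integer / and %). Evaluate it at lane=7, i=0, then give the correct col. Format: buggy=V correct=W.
`(lane % 4) + 2*(i % 2)`[7,0]=>3
L=7=>grp=7>>2=1, tig=7&3=3
[0]=>row 1+0=1  col 3·2+0=6
col: 3 vs 6

buggy=3 correct=6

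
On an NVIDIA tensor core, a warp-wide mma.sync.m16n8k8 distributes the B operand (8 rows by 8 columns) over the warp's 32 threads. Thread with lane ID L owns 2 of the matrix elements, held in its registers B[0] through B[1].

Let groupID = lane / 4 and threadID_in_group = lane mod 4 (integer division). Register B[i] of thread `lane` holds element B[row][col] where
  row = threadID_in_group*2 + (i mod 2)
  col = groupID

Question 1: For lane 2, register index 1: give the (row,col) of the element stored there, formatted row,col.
5,0

lane 2=>2/4=0, 2 mod 4=2
i=1  r:2·2+1=>5  c:0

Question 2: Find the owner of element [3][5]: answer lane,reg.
c=5→G=5  r=3→T=1,p=1
L=5*4+1=21  i=1=1

21,1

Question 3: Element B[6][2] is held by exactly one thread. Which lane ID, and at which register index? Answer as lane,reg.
11,0

c: 2->gid=2  r: 6->tid=3,i&1=0
L=2*4+3=11  i=0=0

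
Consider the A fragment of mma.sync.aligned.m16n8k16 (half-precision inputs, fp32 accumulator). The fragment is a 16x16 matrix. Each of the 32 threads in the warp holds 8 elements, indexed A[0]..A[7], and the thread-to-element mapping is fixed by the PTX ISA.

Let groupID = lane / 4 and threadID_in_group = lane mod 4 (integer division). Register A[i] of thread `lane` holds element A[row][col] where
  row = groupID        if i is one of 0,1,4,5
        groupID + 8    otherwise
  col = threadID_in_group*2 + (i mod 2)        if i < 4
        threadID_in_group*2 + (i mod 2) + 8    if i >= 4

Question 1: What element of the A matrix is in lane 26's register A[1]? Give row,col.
6,5

L=26->g=26>>2=6, t=26&3=2
[1]->row 6+0=6  col 2·2+1+0=5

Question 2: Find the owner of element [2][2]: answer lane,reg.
9,0

r:2=>grp=2,rB=0  c:2=>cB=0,tig=1,lo=0
L=2*4+1=9  i=0*4+0*2+0=0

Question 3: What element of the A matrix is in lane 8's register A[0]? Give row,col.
2,0

8: gr=2,th=0
[0] (2+0,0*2+0+0) = (2,0)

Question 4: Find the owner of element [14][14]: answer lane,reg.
r=14->g=6,rb=1  c=14->cb=1,t=3,b0=0
L=6*4+3=27  i=1*4+1*2+0=6

27,6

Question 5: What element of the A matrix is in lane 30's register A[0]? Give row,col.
7,4

30: g=7,t=2
[0] (7+0,2*2+0+0) = (7,4)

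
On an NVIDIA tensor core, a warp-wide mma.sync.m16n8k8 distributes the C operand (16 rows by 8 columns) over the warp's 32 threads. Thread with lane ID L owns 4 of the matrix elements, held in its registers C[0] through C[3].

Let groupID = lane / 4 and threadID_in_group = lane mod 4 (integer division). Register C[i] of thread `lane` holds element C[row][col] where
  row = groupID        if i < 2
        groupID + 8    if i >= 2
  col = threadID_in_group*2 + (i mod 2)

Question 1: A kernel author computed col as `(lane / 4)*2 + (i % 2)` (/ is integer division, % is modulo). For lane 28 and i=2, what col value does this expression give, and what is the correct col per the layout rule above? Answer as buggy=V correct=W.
`(lane / 4)*2 + (i % 2)`[28,2]=>14
28: grp=7,tig=0
[2] (7+8,0*2+0) = (15,0)
col: 14 vs 0

buggy=14 correct=0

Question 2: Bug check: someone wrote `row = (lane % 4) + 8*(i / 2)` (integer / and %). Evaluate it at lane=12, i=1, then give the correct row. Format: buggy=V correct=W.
`(lane % 4) + 8*(i / 2)`[12,1]->0
L=12->gid=12>>2=3, tid=12&3=0
[1]->row 3+0=3  col 0·2+1=1
row: 0 vs 3

buggy=0 correct=3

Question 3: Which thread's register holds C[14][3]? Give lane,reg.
r: 14->gid=6,r8=1  c: 3->tid=1,i&1=1
L=6*4+1=25  i=1*2+1=3

25,3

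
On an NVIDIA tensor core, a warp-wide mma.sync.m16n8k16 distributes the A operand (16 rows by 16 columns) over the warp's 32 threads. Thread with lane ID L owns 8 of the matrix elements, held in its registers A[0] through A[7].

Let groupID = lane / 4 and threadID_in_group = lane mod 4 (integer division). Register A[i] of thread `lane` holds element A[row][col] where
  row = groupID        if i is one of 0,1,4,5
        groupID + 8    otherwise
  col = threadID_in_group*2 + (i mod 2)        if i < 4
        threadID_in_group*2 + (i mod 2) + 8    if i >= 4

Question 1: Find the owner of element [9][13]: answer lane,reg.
r=9⇒gr=1,Rb=1  c=13⇒Cb=1,th=2,odd=1
L=1*4+2=6  i=1*4+1*2+1=7

6,7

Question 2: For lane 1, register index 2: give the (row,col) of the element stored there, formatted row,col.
8,2

lane 1→1/4=0, 1 mod 4=1
i=2  r:0+8→8  c:2·1+0+0→2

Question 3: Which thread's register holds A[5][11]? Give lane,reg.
21,5

r=5⇒gr=5,Rb=0  c=11⇒Cb=1,th=1,odd=1
L=5*4+1=21  i=1*4+0*2+1=5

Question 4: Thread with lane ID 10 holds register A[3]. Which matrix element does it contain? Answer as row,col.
L=10->gid=10>>2=2, tid=10&3=2
[3]->row 2+8=10  col 2·2+1+0=5

10,5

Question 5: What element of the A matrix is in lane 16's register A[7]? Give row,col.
lane 16: g=4 (16/4), t=0 (16%4)
i=7: r=4+8=12, c=0*2+1+8=9

12,9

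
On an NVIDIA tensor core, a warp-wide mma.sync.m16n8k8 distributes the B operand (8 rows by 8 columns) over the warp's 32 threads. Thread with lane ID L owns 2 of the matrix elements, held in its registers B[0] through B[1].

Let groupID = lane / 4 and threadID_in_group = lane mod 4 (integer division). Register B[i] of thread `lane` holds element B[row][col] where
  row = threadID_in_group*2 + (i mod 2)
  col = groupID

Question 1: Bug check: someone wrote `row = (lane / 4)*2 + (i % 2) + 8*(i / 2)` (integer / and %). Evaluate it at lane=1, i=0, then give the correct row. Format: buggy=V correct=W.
`(lane / 4)*2 + (i % 2) + 8*(i / 2)`[1,0]->0
1: gid=0,tid=1
[0] (1*2+0,0) = (2,0)
row: 0 vs 2

buggy=0 correct=2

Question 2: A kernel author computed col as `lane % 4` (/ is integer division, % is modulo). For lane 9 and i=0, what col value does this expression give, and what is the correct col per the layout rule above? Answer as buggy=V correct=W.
`lane % 4`[9,0]->1
lane 9->9/4=2, 9 mod 4=1
i=0  r:2·1+0->2  c:2
col: 1 vs 2

buggy=1 correct=2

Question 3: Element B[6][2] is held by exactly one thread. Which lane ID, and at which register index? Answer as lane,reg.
c: 2->gid=2  r: 6->tid=3,i&1=0
L=2*4+3=11  i=0=0

11,0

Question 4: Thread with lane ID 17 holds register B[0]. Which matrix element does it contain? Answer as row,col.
17: grp=4,tig=1
[0] (1*2+0,4) = (2,4)

2,4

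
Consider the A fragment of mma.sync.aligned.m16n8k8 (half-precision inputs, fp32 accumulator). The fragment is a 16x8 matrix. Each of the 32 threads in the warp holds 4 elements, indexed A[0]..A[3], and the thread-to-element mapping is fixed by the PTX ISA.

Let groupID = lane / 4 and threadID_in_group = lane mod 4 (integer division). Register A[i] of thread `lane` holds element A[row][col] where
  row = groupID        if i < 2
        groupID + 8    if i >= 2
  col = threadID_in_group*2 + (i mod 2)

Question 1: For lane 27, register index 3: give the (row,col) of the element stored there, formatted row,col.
14,7

L=27⇒gr=27>>2=6, th=27&3=3
[3]⇒row 6+8=14  col 3·2+1=7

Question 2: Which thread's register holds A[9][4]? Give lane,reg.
6,2

r:9=>grp=1,rB=1  c:4=>tig=2,lo=0
L=1*4+2=6  i=1*2+0=2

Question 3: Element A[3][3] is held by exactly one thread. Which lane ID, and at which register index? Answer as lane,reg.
13,1

r=3→G=3,rhi=0  c=3→T=1,p=1
L=3*4+1=13  i=0*2+1=1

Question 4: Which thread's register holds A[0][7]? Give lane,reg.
3,1

r=0->g=0,rb=0  c=7->t=3,b0=1
L=0*4+3=3  i=0*2+1=1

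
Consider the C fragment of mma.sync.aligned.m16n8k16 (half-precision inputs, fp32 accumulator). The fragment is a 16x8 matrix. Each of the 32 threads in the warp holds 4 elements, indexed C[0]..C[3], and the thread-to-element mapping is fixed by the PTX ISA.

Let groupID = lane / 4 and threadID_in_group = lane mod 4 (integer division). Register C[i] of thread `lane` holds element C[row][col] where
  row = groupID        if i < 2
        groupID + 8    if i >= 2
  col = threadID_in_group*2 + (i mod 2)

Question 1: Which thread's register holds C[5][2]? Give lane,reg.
r=5⇒gr=5,Rb=0  c=2⇒th=1,odd=0
L=5*4+1=21  i=0*2+0=0

21,0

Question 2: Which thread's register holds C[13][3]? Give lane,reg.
21,3

r=13→G=5,rhi=1  c=3→T=1,p=1
L=5*4+1=21  i=1*2+1=3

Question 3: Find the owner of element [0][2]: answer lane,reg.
r=0->g=0,rb=0  c=2->t=1,b0=0
L=0*4+1=1  i=0*2+0=0

1,0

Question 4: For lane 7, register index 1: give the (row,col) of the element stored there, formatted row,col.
lane 7: G=1 (7/4), T=3 (7%4)
i=1: r=1+0=1, c=3*2+1=7

1,7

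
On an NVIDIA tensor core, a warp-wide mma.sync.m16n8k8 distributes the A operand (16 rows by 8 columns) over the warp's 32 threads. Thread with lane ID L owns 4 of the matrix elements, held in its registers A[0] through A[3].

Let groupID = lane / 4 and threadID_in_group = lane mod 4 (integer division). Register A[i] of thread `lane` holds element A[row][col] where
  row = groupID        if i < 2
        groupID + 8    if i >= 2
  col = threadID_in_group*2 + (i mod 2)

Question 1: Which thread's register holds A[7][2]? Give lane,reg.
r: 7->gid=7,r8=0  c: 2->tid=1,i&1=0
L=7*4+1=29  i=0*2+0=0

29,0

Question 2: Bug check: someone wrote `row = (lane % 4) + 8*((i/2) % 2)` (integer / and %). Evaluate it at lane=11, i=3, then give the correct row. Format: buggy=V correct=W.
`(lane % 4) + 8*((i/2) % 2)`[11,3]->11
11: g=2,t=3
[3] (2+8,3*2+1) = (10,7)
row: 11 vs 10

buggy=11 correct=10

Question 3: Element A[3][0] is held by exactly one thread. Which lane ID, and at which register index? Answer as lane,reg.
12,0

r=3→G=3,rhi=0  c=0→T=0,p=0
L=3*4+0=12  i=0*2+0=0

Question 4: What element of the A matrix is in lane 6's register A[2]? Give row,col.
L=6⇒gr=6>>2=1, th=6&3=2
[2]⇒row 1+8=9  col 2·2+0=4

9,4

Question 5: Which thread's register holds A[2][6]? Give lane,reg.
r=2->g=2,rb=0  c=6->t=3,b0=0
L=2*4+3=11  i=0*2+0=0

11,0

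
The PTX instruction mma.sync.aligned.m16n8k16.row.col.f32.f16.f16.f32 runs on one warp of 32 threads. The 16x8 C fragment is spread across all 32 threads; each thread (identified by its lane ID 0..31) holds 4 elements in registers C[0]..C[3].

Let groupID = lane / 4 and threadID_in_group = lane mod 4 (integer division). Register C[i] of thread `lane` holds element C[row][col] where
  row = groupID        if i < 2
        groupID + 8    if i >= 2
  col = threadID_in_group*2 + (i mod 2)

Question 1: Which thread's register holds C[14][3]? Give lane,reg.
r:14=>grp=6,rB=1  c:3=>tig=1,lo=1
L=6*4+1=25  i=1*2+1=3

25,3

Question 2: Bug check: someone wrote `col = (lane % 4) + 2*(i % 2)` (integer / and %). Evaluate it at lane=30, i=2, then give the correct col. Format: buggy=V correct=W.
buggy=2 correct=4

`(lane % 4) + 2*(i % 2)`[30,2]->2
30: g=7,t=2
[2] (7+8,2*2+0) = (15,4)
col: 2 vs 4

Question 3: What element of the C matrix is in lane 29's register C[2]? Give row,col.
L=29⇒gr=29>>2=7, th=29&3=1
[2]⇒row 7+8=15  col 1·2+0=2

15,2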